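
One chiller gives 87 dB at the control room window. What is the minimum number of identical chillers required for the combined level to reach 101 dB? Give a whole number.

26

The shortfall is 101 − 87 = 14.0 dB, and N units add 10·log₁₀ N, so need 10·log₁₀ N ≥ 14.0.
N ≥ 10^(14.0/10) = 25.119, so N = 26.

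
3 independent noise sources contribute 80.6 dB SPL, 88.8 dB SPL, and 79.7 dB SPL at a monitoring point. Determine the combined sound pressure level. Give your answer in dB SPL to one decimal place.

For uncorrelated sources the intensities add, so convert each level to linear form, sum, and take 10·log₁₀ of the total.
Σ 10^(L/10) = 10^(80.6/10) + 10^(88.8/10) + 10^(79.7/10) = 9.667e+08.
L_total = 10·log₁₀(9.667e+08) = 89.85 dB SPL.

89.9 dB SPL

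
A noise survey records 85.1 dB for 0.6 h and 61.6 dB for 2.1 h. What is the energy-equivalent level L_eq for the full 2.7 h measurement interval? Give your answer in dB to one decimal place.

78.6 dB

L_eq = 10·log₁₀[(1/T)·Σ tᵢ·10^(Lᵢ/10)] with T = 2.7 h.
Σ tᵢ·10^(Lᵢ/10) = 0.6·10^(85.1/10) + 2.1·10^(61.6/10) = 1.972e+08.
L_eq = 10·log₁₀(1.972e+08/2.7) = 78.64 dB.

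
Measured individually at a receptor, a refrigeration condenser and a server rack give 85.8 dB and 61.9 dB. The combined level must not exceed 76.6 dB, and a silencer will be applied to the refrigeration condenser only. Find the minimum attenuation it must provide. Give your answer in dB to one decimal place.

The untreated sources together contribute 10^(61.9/10) = 1.549e+06, i.e. 61.90 dB.
The limit corresponds to 10^(76.6/10) = 4.571e+07; subtracting the fixed part leaves 4.416e+07 for the refrigeration condenser, i.e. 76.45 dB.
Required insertion loss = 85.8 − 76.45 = 9.35 dB.

9.3 dB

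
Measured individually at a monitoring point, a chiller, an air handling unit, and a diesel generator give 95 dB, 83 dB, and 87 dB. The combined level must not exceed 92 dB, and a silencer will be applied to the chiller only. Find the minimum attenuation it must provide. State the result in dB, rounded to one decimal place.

5.5 dB

Everything except the chiller sums to 10^(83/10) + 10^(87/10) = 7.007e+08 in linear terms, 88.46 dB.
To meet 92 dB overall, the treated chiller may contribute at most 10^(92/10) − 7.007e+08 = 8.842e+08, i.e. 89.47 dB.
Required insertion loss = 95 − 89.47 = 5.53 dB.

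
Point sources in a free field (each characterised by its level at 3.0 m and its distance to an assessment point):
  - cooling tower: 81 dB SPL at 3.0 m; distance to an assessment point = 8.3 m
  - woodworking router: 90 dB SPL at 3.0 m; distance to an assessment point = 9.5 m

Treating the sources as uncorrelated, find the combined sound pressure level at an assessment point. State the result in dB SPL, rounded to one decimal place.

Apply inverse-square spreading to bring every level to the receiver, then sum 10^(L/10).
cooling tower: 81 − 20·log₁₀(8.3/3.0) = 81 − 8.84 = 72.16 dB SPL.
woodworking router: 90 − 20·log₁₀(9.5/3.0) = 90 − 10.01 = 79.99 dB SPL.
Σ 10^(L/10) = 1.162e+08 → L_total = 10·log₁₀(1.162e+08) = 80.65 dB SPL.

80.7 dB SPL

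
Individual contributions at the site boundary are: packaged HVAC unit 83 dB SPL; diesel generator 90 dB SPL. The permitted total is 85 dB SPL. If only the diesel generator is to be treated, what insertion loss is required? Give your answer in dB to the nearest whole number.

The untreated sources together contribute 10^(83/10) = 1.995e+08, i.e. 83.00 dB SPL.
To meet 85 dB SPL overall, the treated diesel generator may contribute at most 10^(85/10) − 1.995e+08 = 1.167e+08, i.e. 80.67 dB SPL.
So the diesel generator must be reduced from 90 to 80.67 dB SPL: IL = 9.33 dB.

9 dB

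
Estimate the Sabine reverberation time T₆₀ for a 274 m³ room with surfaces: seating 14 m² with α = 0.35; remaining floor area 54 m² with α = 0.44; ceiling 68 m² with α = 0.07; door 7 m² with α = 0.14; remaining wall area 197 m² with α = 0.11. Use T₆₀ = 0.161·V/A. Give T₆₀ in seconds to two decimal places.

0.79 s

Summing Sᵢαᵢ: 14·0.35 + 54·0.44 + 68·0.07 + 7·0.14 + 197·0.11 = 56.07 m².
T₆₀ = 0.161 × 274 / 56.07 = 0.787 s.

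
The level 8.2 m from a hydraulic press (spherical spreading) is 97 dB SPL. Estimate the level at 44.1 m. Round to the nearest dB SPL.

For a point source, L₂ = L₁ − 20·log₁₀(r₂/r₁).
L₂ = 97 − 20·log₁₀(44.1/8.2) = 97 − 14.612 = 82.39 dB SPL.

82 dB SPL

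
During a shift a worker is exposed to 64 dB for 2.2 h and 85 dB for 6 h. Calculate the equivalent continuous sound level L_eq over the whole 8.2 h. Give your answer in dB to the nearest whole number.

L_eq = 10·log₁₀[(1/T)·Σ tᵢ·10^(Lᵢ/10)] with T = 8.2 h.
Σ tᵢ·10^(Lᵢ/10) = 2.2·10^(64/10) + 6·10^(85/10) = 1.903e+09.
L_eq = 10·log₁₀(1.903e+09/8.2) = 83.66 dB.

84 dB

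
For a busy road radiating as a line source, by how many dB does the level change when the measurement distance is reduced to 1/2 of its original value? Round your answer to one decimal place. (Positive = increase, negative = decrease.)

+3.0 dB

With cylindrical spreading the level changes by −10·log₁₀(r₂/r₁).
ΔL = −10·log₁₀(0.5) = +3.01 dB.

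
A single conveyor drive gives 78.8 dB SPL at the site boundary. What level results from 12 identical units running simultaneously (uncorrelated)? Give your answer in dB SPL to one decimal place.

With 12 equal, uncorrelated contributions the intensity is 12× that of one unit, giving a rise of 10·log₁₀ 12.
L_total = 78.8 + 10·log₁₀(12) = 78.8 + 10.792 = 89.59 dB SPL.

89.6 dB SPL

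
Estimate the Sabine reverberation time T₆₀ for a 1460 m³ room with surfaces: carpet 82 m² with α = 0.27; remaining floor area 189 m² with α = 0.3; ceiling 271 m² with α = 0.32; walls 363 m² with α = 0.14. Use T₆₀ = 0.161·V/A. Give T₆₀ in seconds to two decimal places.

Summing Sᵢαᵢ: 82·0.27 + 189·0.3 + 271·0.32 + 363·0.14 = 216.38 m².
T₆₀ = 0.161 × 1460 / 216.38 = 1.086 s.

1.09 s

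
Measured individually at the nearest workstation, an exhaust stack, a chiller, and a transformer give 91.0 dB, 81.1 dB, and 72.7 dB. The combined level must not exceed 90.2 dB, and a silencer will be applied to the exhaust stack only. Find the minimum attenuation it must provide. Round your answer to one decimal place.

Everything except the exhaust stack sums to 10^(81.1/10) + 10^(72.7/10) = 1.474e+08 in linear terms, 81.69 dB.
The limit corresponds to 10^(90.2/10) = 1.047e+09; subtracting the fixed part leaves 8.997e+08 for the exhaust stack, i.e. 89.54 dB.
Required insertion loss = 91.0 − 89.54 = 1.46 dB.

1.5 dB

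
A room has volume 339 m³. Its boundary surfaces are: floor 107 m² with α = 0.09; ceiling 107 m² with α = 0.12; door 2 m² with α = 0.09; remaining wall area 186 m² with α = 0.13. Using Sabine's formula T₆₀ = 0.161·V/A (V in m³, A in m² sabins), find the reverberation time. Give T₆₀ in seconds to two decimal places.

1.17 s

Total absorption A = 107·0.09 + 107·0.12 + 2·0.09 + 186·0.13 = 46.83 m² sabins.
T₆₀ = 0.161 × 339 / 46.83 = 1.165 s.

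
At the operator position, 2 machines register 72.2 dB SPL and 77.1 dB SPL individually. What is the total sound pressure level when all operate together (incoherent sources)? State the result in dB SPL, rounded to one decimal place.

78.3 dB SPL

For uncorrelated sources the intensities add, so convert each level to linear form, sum, and take 10·log₁₀ of the total.
Σ 10^(L/10) = 10^(72.2/10) + 10^(77.1/10) = 6.788e+07.
L_total = 10·log₁₀(6.788e+07) = 78.32 dB SPL.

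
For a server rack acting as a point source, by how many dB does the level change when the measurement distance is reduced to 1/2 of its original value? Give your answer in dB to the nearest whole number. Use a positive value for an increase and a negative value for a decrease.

A point source loses 6 dB per doubling of distance; generally ΔL = −20·log₁₀(r₂/r₁).
ΔL = −20·log₁₀(0.5) = +6.02 dB.

+6 dB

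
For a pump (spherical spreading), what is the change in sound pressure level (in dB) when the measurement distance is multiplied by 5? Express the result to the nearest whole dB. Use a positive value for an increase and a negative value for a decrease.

-14 dB

Point-source spreading: ΔL = −20·log₁₀(r₂/r₁).
ΔL = −20·log₁₀(5) = -13.98 dB.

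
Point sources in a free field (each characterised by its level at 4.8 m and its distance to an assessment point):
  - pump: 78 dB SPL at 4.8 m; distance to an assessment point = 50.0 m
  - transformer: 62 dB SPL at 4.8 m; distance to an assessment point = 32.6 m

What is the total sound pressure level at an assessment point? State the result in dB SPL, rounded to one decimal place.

First find each source's level at the receiver (point-source: −20·log₁₀(r/r_ref)), then combine on an intensity basis.
pump: 78 − 20·log₁₀(50.0/4.8) = 78 − 20.35 = 57.65 dB SPL.
transformer: 62 − 20·log₁₀(32.6/4.8) = 62 − 16.64 = 45.36 dB SPL.
Σ 10^(L/10) = 6.158e+05 → L_total = 10·log₁₀(6.158e+05) = 57.89 dB SPL.

57.9 dB SPL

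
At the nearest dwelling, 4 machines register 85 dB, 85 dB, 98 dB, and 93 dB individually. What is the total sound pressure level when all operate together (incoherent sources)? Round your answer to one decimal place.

99.5 dB

Incoherent sources combine by intensity addition: L_total = 10·log₁₀(Σ 10^(L_i/10)).
Σ 10^(L/10) = 10^(85/10) + 10^(85/10) + 10^(98/10) + 10^(93/10) = 8.937e+09.
L_total = 10·log₁₀(8.937e+09) = 99.51 dB.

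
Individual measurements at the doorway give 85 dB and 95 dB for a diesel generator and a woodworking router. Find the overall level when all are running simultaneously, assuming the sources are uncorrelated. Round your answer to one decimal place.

95.4 dB

For uncorrelated sources the intensities add, so convert each level to linear form, sum, and take 10·log₁₀ of the total.
Σ 10^(L/10) = 10^(85/10) + 10^(95/10) = 3.479e+09.
L_total = 10·log₁₀(3.479e+09) = 95.41 dB.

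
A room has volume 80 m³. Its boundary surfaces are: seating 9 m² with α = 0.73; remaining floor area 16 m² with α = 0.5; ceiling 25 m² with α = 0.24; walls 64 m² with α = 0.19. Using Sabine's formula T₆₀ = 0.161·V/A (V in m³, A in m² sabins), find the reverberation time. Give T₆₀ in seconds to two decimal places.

Summing Sᵢαᵢ: 9·0.73 + 16·0.5 + 25·0.24 + 64·0.19 = 32.73 m².
T₆₀ = 0.161 × 80 / 32.73 = 0.394 s.

0.39 s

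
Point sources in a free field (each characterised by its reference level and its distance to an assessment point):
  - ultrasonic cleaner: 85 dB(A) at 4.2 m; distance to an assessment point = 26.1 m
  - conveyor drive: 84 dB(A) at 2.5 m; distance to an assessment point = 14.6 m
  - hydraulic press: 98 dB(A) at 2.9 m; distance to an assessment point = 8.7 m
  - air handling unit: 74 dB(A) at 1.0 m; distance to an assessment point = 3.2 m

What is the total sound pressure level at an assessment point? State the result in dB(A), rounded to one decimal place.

88.6 dB(A)

First find each source's level at the receiver (point-source: −20·log₁₀(r/r_ref)), then combine on an intensity basis.
ultrasonic cleaner: 85 − 20·log₁₀(26.1/4.2) = 85 − 15.87 = 69.13 dB(A).
conveyor drive: 84 − 20·log₁₀(14.6/2.5) = 84 − 15.33 = 68.67 dB(A).
hydraulic press: 98 − 20·log₁₀(8.7/2.9) = 98 − 9.54 = 88.46 dB(A).
air handling unit: 74 − 20·log₁₀(3.2/1.0) = 74 − 10.10 = 63.90 dB(A).
Σ 10^(L/10) = 7.191e+08 → L_total = 10·log₁₀(7.191e+08) = 88.57 dB(A).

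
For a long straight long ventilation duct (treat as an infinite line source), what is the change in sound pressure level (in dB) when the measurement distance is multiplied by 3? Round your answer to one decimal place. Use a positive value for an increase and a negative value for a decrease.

-4.8 dB

A line source loses 3 dB per doubling of distance; generally ΔL = −10·log₁₀(r₂/r₁).
ΔL = −10·log₁₀(3) = -4.77 dB.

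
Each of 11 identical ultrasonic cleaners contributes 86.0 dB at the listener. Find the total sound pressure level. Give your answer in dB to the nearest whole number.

96 dB

With 11 equal, uncorrelated contributions the intensity is 11× that of one unit, giving a rise of 10·log₁₀ 11.
L_total = 86.0 + 10·log₁₀(11) = 86.0 + 10.414 = 96.41 dB.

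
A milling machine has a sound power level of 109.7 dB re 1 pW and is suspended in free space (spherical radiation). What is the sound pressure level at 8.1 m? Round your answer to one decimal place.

Free-field spherical radiation: L_p = L_w − 10·log₁₀(4π·r²), r = 8.1 m.
4π·r² = 824.5 m², 10·log₁₀ of that is 29.162 dB.
L_p = 109.7 − 29.162 = 80.54 dB.

80.5 dB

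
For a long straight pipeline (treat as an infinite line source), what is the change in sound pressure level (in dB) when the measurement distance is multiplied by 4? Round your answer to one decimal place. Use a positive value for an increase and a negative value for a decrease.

-6.0 dB

With cylindrical spreading the level changes by −10·log₁₀(r₂/r₁).
ΔL = −10·log₁₀(4) = -6.02 dB.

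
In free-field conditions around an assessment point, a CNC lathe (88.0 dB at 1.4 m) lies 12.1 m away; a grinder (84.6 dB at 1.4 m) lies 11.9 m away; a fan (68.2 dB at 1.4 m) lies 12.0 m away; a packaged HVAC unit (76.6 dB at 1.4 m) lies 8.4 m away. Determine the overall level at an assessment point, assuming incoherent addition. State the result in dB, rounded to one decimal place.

Propagate each source to the receiver with L = L_ref − 20·log₁₀(r/r_ref), then add intensities.
CNC lathe: 88.0 − 20·log₁₀(12.1/1.4) = 88.0 − 18.73 = 69.27 dB.
grinder: 84.6 − 20·log₁₀(11.9/1.4) = 84.6 − 18.59 = 66.01 dB.
fan: 68.2 − 20·log₁₀(12.0/1.4) = 68.2 − 18.66 = 49.54 dB.
packaged HVAC unit: 76.6 − 20·log₁₀(8.4/1.4) = 76.6 − 15.56 = 61.04 dB.
Σ 10^(L/10) = 1.380e+07 → L_total = 10·log₁₀(1.380e+07) = 71.40 dB.

71.4 dB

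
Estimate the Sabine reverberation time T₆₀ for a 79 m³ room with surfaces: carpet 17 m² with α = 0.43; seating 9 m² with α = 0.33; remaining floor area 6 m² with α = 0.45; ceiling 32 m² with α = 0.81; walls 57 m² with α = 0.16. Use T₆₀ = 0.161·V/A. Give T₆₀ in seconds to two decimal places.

0.26 s

Total absorption A = 17·0.43 + 9·0.33 + 6·0.45 + 32·0.81 + 57·0.16 = 48.02 m² sabins.
T₆₀ = 0.161·V/A = 0.161·79/48.02 = 0.265 s.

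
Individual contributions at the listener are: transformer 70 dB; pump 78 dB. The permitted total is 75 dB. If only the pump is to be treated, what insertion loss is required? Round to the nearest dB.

Fixed contribution from the other source: Σ 10^(L/10) = 10^(70/10) = 1.000e+07 (70.00 dB).
To meet 75 dB overall, the treated pump may contribute at most 10^(75/10) − 1.000e+07 = 2.162e+07, i.e. 73.35 dB.
So the pump must be reduced from 78 to 73.35 dB: IL = 4.65 dB.

5 dB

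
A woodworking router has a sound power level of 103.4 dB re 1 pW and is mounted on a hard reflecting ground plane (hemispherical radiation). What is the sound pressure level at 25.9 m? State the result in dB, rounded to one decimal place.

67.2 dB

The power spreads over a hemisphere of area 2π·r², so L_p = L_w − 10·log₁₀(2π·r²).
2π·r² = 4215 m², 10·log₁₀ of that is 36.248 dB.
L_p = 103.4 − 36.248 = 67.15 dB.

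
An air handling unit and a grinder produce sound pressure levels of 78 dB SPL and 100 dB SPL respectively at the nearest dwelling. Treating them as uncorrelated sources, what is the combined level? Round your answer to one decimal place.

For uncorrelated sources the intensities add, so convert each level to linear form, sum, and take 10·log₁₀ of the total.
Σ 10^(L/10) = 10^(78/10) + 10^(100/10) = 1.006e+10.
L_total = 10·log₁₀(1.006e+10) = 100.03 dB SPL.

100.0 dB SPL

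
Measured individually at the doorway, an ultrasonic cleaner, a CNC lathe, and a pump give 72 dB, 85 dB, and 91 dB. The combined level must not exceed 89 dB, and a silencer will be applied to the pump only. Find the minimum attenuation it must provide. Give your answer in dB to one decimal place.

Fixed contribution from the other sources: Σ 10^(L/10) = 10^(72/10) + 10^(85/10) = 3.321e+08 (85.21 dB).
To meet 89 dB overall, the treated pump may contribute at most 10^(89/10) − 3.321e+08 = 4.623e+08, i.e. 86.65 dB.
So the pump must be reduced from 91 to 86.65 dB: IL = 4.35 dB.

4.4 dB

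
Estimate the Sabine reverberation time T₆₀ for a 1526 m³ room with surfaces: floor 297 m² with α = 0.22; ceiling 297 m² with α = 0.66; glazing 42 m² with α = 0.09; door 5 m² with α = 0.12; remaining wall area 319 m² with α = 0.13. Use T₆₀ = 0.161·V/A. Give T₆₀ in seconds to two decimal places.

0.80 s

Total absorption A = 297·0.22 + 297·0.66 + 42·0.09 + 5·0.12 + 319·0.13 = 307.21 m² sabins.
T₆₀ = 0.161 × 1526 / 307.21 = 0.800 s.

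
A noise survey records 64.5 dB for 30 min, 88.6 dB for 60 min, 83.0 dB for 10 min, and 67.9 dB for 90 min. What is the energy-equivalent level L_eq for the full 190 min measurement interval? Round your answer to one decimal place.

83.8 dB

L_eq = 10·log₁₀[(1/T)·Σ tᵢ·10^(Lᵢ/10)] with T = 190 min.
Σ tᵢ·10^(Lᵢ/10) = 30·10^(64.5/10) + 60·10^(88.6/10) + 10·10^(83.0/10) + 90·10^(67.9/10) = 4.610e+10.
L_eq = 10·log₁₀(4.610e+10/190) = 83.85 dB.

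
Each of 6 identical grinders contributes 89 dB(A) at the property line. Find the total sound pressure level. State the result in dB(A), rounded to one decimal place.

L_total = L₁ + 10·log₁₀ N for N identical incoherent sources.
L_total = 89 + 10·log₁₀(6) = 89 + 7.782 = 96.78 dB(A).

96.8 dB(A)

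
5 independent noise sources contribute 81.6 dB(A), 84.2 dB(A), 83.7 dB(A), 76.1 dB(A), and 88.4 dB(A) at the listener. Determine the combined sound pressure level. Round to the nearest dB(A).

91 dB(A)

For uncorrelated sources the intensities add, so convert each level to linear form, sum, and take 10·log₁₀ of the total.
Σ 10^(L/10) = 10^(81.6/10) + 10^(84.2/10) + 10^(83.7/10) + 10^(76.1/10) + 10^(88.4/10) = 1.375e+09.
L_total = 10·log₁₀(1.375e+09) = 91.38 dB(A).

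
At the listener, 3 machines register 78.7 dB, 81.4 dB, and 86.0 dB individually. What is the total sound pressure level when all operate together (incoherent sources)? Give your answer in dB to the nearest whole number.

For uncorrelated sources the intensities add, so convert each level to linear form, sum, and take 10·log₁₀ of the total.
Σ 10^(L/10) = 10^(78.7/10) + 10^(81.4/10) + 10^(86.0/10) = 6.103e+08.
L_total = 10·log₁₀(6.103e+08) = 87.86 dB.

88 dB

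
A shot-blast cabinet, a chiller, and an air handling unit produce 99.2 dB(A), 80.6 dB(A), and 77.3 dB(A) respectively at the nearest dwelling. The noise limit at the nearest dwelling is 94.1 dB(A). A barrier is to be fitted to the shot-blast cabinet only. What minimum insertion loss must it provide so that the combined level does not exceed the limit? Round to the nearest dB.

Fixed contribution from the other sources: Σ 10^(L/10) = 10^(80.6/10) + 10^(77.3/10) = 1.685e+08 (82.27 dB(A)).
To meet 94.1 dB(A) overall, the treated shot-blast cabinet may contribute at most 10^(94.1/10) − 1.685e+08 = 2.402e+09, i.e. 93.81 dB(A).
So the shot-blast cabinet must be reduced from 99.2 to 93.81 dB(A): IL = 5.39 dB.

5 dB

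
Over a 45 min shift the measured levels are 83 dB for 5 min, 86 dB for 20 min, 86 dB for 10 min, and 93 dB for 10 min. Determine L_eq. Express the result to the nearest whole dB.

89 dB

The energy average is taken in the linear domain: L_eq = 10·log₁₀[(Σ tᵢ·10^(Lᵢ/10))/T], T = 45 min.
Σ tᵢ·10^(Lᵢ/10) = 5·10^(83/10) + 20·10^(86/10) + 10·10^(86/10) + 10·10^(93/10) = 3.289e+10.
L_eq = 10·log₁₀(3.289e+10/45) = 88.64 dB.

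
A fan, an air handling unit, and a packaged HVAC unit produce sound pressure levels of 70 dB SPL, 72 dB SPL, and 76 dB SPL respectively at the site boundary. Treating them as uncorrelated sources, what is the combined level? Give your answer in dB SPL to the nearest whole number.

For uncorrelated sources the intensities add, so convert each level to linear form, sum, and take 10·log₁₀ of the total.
Σ 10^(L/10) = 10^(70/10) + 10^(72/10) + 10^(76/10) = 6.566e+07.
L_total = 10·log₁₀(6.566e+07) = 78.17 dB SPL.

78 dB SPL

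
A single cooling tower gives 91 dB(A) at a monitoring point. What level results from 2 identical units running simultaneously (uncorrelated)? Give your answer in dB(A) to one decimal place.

94.0 dB(A)

With 2 equal, uncorrelated contributions the intensity is 2× that of one unit, giving a rise of 10·log₁₀ 2.
L_total = 91 + 10·log₁₀(2) = 91 + 3.010 = 94.01 dB(A).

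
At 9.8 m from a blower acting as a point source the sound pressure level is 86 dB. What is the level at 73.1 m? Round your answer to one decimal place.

Point-source attenuation: ΔL = 20·log₁₀(r₂/r₁) = 20·log₁₀(73.1/9.8) = 17.454 dB.
L₂ = 86 − 20·log₁₀(73.1/9.8) = 86 − 17.454 = 68.55 dB.

68.5 dB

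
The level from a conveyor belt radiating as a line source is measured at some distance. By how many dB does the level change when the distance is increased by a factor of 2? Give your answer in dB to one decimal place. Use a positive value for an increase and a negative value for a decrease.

-3.0 dB

Line-source spreading: ΔL = −10·log₁₀(r₂/r₁).
ΔL = −10·log₁₀(2) = -3.01 dB.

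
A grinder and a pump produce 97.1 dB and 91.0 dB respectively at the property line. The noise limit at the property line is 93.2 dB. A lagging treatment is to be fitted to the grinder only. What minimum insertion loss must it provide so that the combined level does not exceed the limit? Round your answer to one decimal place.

Fixed contribution from the other source: Σ 10^(L/10) = 10^(91.0/10) = 1.259e+09 (91.00 dB).
To meet 93.2 dB overall, the treated grinder may contribute at most 10^(93.2/10) − 1.259e+09 = 8.304e+08, i.e. 89.19 dB.
Required insertion loss = 97.1 − 89.19 = 7.91 dB.

7.9 dB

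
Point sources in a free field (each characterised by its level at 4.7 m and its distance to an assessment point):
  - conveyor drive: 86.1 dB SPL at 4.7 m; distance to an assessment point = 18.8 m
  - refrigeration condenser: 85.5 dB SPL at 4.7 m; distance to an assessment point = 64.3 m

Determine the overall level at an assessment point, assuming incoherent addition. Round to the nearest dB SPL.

Propagate each source to the receiver with L = L_ref − 20·log₁₀(r/r_ref), then add intensities.
conveyor drive: 86.1 − 20·log₁₀(18.8/4.7) = 86.1 − 12.04 = 74.06 dB SPL.
refrigeration condenser: 85.5 − 20·log₁₀(64.3/4.7) = 85.5 − 22.72 = 62.78 dB SPL.
Σ 10^(L/10) = 2.736e+07 → L_total = 10·log₁₀(2.736e+07) = 74.37 dB SPL.

74 dB SPL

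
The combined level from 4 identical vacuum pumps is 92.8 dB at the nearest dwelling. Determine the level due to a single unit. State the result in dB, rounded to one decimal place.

86.8 dB

For N identical incoherent sources L_total = L₁ + 10·log₁₀ N, so L₁ = 92.8 − 10·log₁₀(4) = 92.8 − 6.021.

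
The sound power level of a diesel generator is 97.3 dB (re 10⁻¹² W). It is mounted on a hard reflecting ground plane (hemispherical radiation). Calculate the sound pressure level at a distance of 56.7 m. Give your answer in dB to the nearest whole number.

L_p = L_w − 10·log₁₀(2π·r²) with r = 56.7 m.
2π·r² = 2.02e+04 m², 10·log₁₀ of that is 43.053 dB.
L_p = 97.3 − 43.053 = 54.25 dB.

54 dB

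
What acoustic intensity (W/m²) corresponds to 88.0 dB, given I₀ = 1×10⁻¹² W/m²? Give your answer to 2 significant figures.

I/I₀ = 10^(88.0/10) = 6.31e+08, so I = 6.31e+08 × 10⁻¹² W/m².

0.00063 W/m²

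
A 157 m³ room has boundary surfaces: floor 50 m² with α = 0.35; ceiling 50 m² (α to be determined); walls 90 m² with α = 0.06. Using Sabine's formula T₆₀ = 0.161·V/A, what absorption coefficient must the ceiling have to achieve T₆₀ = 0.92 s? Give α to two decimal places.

Required total absorption A = 0.161·157/0.92 = 27.48 m².
Absorption from the other surfaces = 50·0.35 + 90·0.06 = 22.90 m², so the ceiling must supply 4.58 m² over 50 m².
α = 4.58/50 = 0.092.

0.09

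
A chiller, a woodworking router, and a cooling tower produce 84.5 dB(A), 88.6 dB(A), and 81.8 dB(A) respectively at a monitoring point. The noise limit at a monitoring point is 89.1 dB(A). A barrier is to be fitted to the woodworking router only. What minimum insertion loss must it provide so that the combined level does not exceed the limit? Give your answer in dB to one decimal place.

Fixed contribution from the other sources: Σ 10^(L/10) = 10^(84.5/10) + 10^(81.8/10) = 4.332e+08 (86.37 dB(A)).
The limit corresponds to 10^(89.1/10) = 8.128e+08; subtracting the fixed part leaves 3.796e+08 for the woodworking router, i.e. 85.79 dB(A).
So the woodworking router must be reduced from 88.6 to 85.79 dB(A): IL = 2.81 dB.

2.8 dB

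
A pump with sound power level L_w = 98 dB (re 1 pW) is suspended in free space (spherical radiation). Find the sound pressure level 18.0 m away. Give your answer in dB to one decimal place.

L_p = L_w − 10·log₁₀(4π·r²) with r = 18.0 m.
4π·r² = 4072 m², 10·log₁₀ of that is 36.098 dB.
L_p = 98 − 36.098 = 61.90 dB.

61.9 dB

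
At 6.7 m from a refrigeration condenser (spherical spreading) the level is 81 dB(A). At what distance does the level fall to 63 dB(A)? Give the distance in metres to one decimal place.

53.2 m

Point-source spreading drops the level by 20·log₁₀(r₂/r₁); inverting, r₂/r₁ = 10^(ΔL/20).
r₂ = 6.7·10^((81−63)/20) = 6.7·10^(18.0/20) = 53.22 m.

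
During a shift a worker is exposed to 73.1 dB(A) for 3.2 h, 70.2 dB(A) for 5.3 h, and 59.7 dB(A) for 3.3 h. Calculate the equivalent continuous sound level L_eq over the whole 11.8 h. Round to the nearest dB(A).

Weight each interval's intensity by its duration and average over T = 11.8 h:
Σ tᵢ·10^(Lᵢ/10) = 3.2·10^(73.1/10) + 5.3·10^(70.2/10) + 3.3·10^(59.7/10) = 1.239e+08.
L_eq = 10·log₁₀(1.239e+08/11.8) = 70.21 dB(A).

70 dB(A)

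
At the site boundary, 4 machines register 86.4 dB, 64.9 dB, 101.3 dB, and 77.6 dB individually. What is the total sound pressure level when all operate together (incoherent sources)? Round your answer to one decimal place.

For uncorrelated sources the intensities add, so convert each level to linear form, sum, and take 10·log₁₀ of the total.
Σ 10^(L/10) = 10^(86.4/10) + 10^(64.9/10) + 10^(101.3/10) + 10^(77.6/10) = 1.399e+10.
L_total = 10·log₁₀(1.399e+10) = 101.46 dB.

101.5 dB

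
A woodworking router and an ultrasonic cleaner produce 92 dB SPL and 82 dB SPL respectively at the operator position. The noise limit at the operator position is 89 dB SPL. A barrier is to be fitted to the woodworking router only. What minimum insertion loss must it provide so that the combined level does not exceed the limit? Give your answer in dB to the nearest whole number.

4 dB

Everything except the woodworking router sums to 10^(82/10) = 1.585e+08 in linear terms, 82.00 dB SPL.
To meet 89 dB SPL overall, the treated woodworking router may contribute at most 10^(89/10) − 1.585e+08 = 6.358e+08, i.e. 88.03 dB SPL.
So the woodworking router must be reduced from 92 to 88.03 dB SPL: IL = 3.97 dB.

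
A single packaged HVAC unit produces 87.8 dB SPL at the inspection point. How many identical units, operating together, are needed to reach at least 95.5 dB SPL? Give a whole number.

6

The shortfall is 95.5 − 87.8 = 7.7 dB, and N units add 10·log₁₀ N, so need 10·log₁₀ N ≥ 7.7.
N ≥ 10^(7.7/10) = 5.888, so N = 6.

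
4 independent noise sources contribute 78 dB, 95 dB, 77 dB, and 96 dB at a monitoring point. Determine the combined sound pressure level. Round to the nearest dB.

99 dB

Incoherent sources combine by intensity addition: L_total = 10·log₁₀(Σ 10^(L_i/10)).
Σ 10^(L/10) = 10^(78/10) + 10^(95/10) + 10^(77/10) + 10^(96/10) = 7.257e+09.
L_total = 10·log₁₀(7.257e+09) = 98.61 dB.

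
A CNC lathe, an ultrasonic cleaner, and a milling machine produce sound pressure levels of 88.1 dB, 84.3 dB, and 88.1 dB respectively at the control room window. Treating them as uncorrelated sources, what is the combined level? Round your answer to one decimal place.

Incoherent sources combine by intensity addition: L_total = 10·log₁₀(Σ 10^(L_i/10)).
Σ 10^(L/10) = 10^(88.1/10) + 10^(84.3/10) + 10^(88.1/10) = 1.560e+09.
L_total = 10·log₁₀(1.560e+09) = 91.93 dB.

91.9 dB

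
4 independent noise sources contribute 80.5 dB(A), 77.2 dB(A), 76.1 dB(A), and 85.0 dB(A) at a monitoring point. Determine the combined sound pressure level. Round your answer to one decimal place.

For uncorrelated sources the intensities add, so convert each level to linear form, sum, and take 10·log₁₀ of the total.
Σ 10^(L/10) = 10^(80.5/10) + 10^(77.2/10) + 10^(76.1/10) + 10^(85.0/10) = 5.216e+08.
L_total = 10·log₁₀(5.216e+08) = 87.17 dB(A).

87.2 dB(A)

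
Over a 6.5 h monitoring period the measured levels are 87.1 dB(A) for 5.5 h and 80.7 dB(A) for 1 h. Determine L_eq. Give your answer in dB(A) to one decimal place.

86.6 dB(A)

L_eq = 10·log₁₀[(1/T)·Σ tᵢ·10^(Lᵢ/10)] with T = 6.5 h.
Σ tᵢ·10^(Lᵢ/10) = 5.5·10^(87.1/10) + 1·10^(80.7/10) = 2.938e+09.
L_eq = 10·log₁₀(2.938e+09/6.5) = 86.55 dB(A).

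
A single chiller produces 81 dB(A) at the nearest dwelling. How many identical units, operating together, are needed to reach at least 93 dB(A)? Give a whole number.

16

Need L₁ + 10·log₁₀ N ≥ 93, i.e. log₁₀ N ≥ 1.20.
N ≥ 10^(12.0/10) = 15.849, so N = 16.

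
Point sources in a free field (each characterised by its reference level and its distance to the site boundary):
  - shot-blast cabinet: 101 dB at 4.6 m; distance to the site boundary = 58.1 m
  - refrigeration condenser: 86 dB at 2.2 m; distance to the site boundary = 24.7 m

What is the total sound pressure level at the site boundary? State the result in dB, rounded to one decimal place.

79.1 dB

First find each source's level at the receiver (point-source: −20·log₁₀(r/r_ref)), then combine on an intensity basis.
shot-blast cabinet: 101 − 20·log₁₀(58.1/4.6) = 101 − 22.03 = 78.97 dB.
refrigeration condenser: 86 − 20·log₁₀(24.7/2.2) = 86 − 21.01 = 64.99 dB.
Σ 10^(L/10) = 8.207e+07 → L_total = 10·log₁₀(8.207e+07) = 79.14 dB.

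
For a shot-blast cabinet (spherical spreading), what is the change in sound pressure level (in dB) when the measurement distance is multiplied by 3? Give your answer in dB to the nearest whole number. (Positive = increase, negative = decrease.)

Point-source spreading: ΔL = −20·log₁₀(r₂/r₁).
ΔL = −20·log₁₀(3) = -9.54 dB.

-10 dB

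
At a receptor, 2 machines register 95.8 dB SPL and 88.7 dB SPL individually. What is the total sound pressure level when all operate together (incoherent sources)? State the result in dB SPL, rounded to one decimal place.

Incoherent sources combine by intensity addition: L_total = 10·log₁₀(Σ 10^(L_i/10)).
Σ 10^(L/10) = 10^(95.8/10) + 10^(88.7/10) = 4.543e+09.
L_total = 10·log₁₀(4.543e+09) = 96.57 dB SPL.

96.6 dB SPL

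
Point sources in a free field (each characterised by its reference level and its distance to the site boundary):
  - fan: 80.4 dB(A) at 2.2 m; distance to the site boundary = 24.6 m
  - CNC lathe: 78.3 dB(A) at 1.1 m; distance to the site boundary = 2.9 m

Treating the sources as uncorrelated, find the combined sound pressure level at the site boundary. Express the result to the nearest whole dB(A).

First find each source's level at the receiver (point-source: −20·log₁₀(r/r_ref)), then combine on an intensity basis.
fan: 80.4 − 20·log₁₀(24.6/2.2) = 80.4 − 20.97 = 59.43 dB(A).
CNC lathe: 78.3 − 20·log₁₀(2.9/1.1) = 78.3 − 8.42 = 69.88 dB(A).
Σ 10^(L/10) = 1.060e+07 → L_total = 10·log₁₀(1.060e+07) = 70.25 dB(A).

70 dB(A)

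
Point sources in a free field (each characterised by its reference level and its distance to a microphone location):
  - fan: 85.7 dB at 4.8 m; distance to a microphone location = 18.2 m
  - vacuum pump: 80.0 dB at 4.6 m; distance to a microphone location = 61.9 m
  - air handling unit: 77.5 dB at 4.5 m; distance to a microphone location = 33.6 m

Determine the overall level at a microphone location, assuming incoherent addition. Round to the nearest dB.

First find each source's level at the receiver (point-source: −20·log₁₀(r/r_ref)), then combine on an intensity basis.
fan: 85.7 − 20·log₁₀(18.2/4.8) = 85.7 − 11.58 = 74.12 dB.
vacuum pump: 80.0 − 20·log₁₀(61.9/4.6) = 80.0 − 22.58 = 57.42 dB.
air handling unit: 77.5 − 20·log₁₀(33.6/4.5) = 77.5 − 17.46 = 60.04 dB.
Σ 10^(L/10) = 2.740e+07 → L_total = 10·log₁₀(2.740e+07) = 74.38 dB.

74 dB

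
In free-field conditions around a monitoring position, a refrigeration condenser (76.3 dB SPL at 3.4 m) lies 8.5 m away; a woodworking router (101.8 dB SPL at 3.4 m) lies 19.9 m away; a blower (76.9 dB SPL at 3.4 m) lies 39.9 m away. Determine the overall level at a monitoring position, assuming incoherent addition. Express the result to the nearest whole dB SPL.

First find each source's level at the receiver (point-source: −20·log₁₀(r/r_ref)), then combine on an intensity basis.
refrigeration condenser: 76.3 − 20·log₁₀(8.5/3.4) = 76.3 − 7.96 = 68.34 dB SPL.
woodworking router: 101.8 − 20·log₁₀(19.9/3.4) = 101.8 − 15.35 = 86.45 dB SPL.
blower: 76.9 − 20·log₁₀(39.9/3.4) = 76.9 − 21.39 = 55.51 dB SPL.
Σ 10^(L/10) = 4.490e+08 → L_total = 10·log₁₀(4.490e+08) = 86.52 dB SPL.

87 dB SPL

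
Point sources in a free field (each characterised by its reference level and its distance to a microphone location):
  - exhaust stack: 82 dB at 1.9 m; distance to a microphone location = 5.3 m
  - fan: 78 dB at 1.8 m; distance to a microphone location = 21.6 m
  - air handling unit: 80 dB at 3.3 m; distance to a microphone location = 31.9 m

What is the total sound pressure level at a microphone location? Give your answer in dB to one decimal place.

73.4 dB

First find each source's level at the receiver (point-source: −20·log₁₀(r/r_ref)), then combine on an intensity basis.
exhaust stack: 82 − 20·log₁₀(5.3/1.9) = 82 − 8.91 = 73.09 dB.
fan: 78 − 20·log₁₀(21.6/1.8) = 78 − 21.58 = 56.42 dB.
air handling unit: 80 − 20·log₁₀(31.9/3.3) = 80 − 19.71 = 60.29 dB.
Σ 10^(L/10) = 2.188e+07 → L_total = 10·log₁₀(2.188e+07) = 73.40 dB.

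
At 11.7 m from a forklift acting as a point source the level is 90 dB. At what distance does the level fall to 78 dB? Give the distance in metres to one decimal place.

46.6 m

Point-source spreading drops the level by 20·log₁₀(r₂/r₁); inverting, r₂/r₁ = 10^(ΔL/20).
r₂ = 11.7·10^((90−78)/20) = 11.7·10^(12.0/20) = 46.58 m.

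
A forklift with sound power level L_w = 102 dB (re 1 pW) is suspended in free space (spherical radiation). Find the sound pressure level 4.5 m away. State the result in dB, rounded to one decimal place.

77.9 dB

L_p = L_w − 10·log₁₀(4π·r²) with r = 4.5 m.
4π·r² = 254.5 m², 10·log₁₀ of that is 24.056 dB.
L_p = 102 − 24.056 = 77.94 dB.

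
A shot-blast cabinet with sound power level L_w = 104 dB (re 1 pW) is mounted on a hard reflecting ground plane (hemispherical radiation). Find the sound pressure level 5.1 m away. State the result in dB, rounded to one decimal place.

81.9 dB

The power spreads over a hemisphere of area 2π·r², so L_p = L_w − 10·log₁₀(2π·r²).
2π·r² = 163.4 m², 10·log₁₀ of that is 22.133 dB.
L_p = 104 − 22.133 = 81.87 dB.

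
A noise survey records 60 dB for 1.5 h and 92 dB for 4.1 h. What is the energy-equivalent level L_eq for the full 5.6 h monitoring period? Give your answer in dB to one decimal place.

The energy average is taken in the linear domain: L_eq = 10·log₁₀[(Σ tᵢ·10^(Lᵢ/10))/T], T = 5.6 h.
Σ tᵢ·10^(Lᵢ/10) = 1.5·10^(60/10) + 4.1·10^(92/10) = 6.500e+09.
L_eq = 10·log₁₀(6.500e+09/5.6) = 90.65 dB.

90.6 dB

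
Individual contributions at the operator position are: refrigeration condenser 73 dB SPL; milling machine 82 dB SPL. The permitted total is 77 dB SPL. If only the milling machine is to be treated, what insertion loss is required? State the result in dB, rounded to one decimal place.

The untreated sources together contribute 10^(73/10) = 1.995e+07, i.e. 73.00 dB SPL.
To meet 77 dB SPL overall, the treated milling machine may contribute at most 10^(77/10) − 1.995e+07 = 3.017e+07, i.e. 74.80 dB SPL.
So the milling machine must be reduced from 82 to 74.80 dB SPL: IL = 7.20 dB.

7.2 dB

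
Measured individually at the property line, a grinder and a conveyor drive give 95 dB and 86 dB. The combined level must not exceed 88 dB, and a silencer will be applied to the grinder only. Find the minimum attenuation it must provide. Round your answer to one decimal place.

Fixed contribution from the other source: Σ 10^(L/10) = 10^(86/10) = 3.981e+08 (86.00 dB).
To meet 88 dB overall, the treated grinder may contribute at most 10^(88/10) − 3.981e+08 = 2.329e+08, i.e. 83.67 dB.
So the grinder must be reduced from 95 to 83.67 dB: IL = 11.33 dB.

11.3 dB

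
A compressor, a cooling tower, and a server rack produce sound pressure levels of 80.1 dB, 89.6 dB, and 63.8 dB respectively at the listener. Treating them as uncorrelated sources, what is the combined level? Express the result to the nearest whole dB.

90 dB

For uncorrelated sources the intensities add, so convert each level to linear form, sum, and take 10·log₁₀ of the total.
Σ 10^(L/10) = 10^(80.1/10) + 10^(89.6/10) + 10^(63.8/10) = 1.017e+09.
L_total = 10·log₁₀(1.017e+09) = 90.07 dB.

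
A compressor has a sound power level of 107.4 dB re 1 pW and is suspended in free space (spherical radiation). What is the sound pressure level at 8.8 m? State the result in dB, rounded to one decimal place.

The power spreads over a sphere of area 4π·r², so L_p = L_w − 10·log₁₀(4π·r²).
4π·r² = 973.1 m², 10·log₁₀ of that is 29.882 dB.
L_p = 107.4 − 29.882 = 77.52 dB.

77.5 dB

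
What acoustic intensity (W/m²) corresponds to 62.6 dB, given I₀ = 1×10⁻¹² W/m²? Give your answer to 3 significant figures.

I/I₀ = 10^(62.6/10) = 1.82e+06, so I = 1.82e+06 × 10⁻¹² W/m².

1.82e-06 W/m²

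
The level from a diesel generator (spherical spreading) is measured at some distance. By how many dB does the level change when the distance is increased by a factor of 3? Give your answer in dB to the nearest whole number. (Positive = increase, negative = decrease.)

-10 dB

Point-source spreading: ΔL = −20·log₁₀(r₂/r₁).
ΔL = −20·log₁₀(3) = -9.54 dB.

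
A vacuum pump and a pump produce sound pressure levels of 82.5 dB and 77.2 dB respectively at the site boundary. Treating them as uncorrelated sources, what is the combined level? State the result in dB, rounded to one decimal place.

83.6 dB

Incoherent sources combine by intensity addition: L_total = 10·log₁₀(Σ 10^(L_i/10)).
Σ 10^(L/10) = 10^(82.5/10) + 10^(77.2/10) = 2.303e+08.
L_total = 10·log₁₀(2.303e+08) = 83.62 dB.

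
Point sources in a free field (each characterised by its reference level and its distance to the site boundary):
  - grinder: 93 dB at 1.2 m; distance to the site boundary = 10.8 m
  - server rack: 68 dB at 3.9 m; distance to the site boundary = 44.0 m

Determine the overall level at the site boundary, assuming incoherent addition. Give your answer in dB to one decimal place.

73.9 dB

First find each source's level at the receiver (point-source: −20·log₁₀(r/r_ref)), then combine on an intensity basis.
grinder: 93 − 20·log₁₀(10.8/1.2) = 93 − 19.08 = 73.92 dB.
server rack: 68 − 20·log₁₀(44.0/3.9) = 68 − 21.05 = 46.95 dB.
Σ 10^(L/10) = 2.468e+07 → L_total = 10·log₁₀(2.468e+07) = 73.92 dB.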